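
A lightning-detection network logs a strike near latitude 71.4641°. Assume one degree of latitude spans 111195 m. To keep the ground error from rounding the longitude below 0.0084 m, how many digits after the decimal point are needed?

7

At 71.4641° one degree of longitude covers 111195 × cos 71.4641° ≈ 111195 × 0.3179 ≈ 35348.8 m.
Rounding to N decimal places gives at most 0.5 × 10⁻ᴺ degrees of error, i.e. 0.5 × 10⁻ᴺ × 35348.8 m.
Setting 17674.4 × 10⁻ᴺ ≤ 0.0084 gives 10ᴺ ≥ 2.104e+06, i.e. N ≥ 6.32.
N = 6 would give 0.0177 m (too coarse); N = 7 gives 0.00177 m ≤ 0.0084 m.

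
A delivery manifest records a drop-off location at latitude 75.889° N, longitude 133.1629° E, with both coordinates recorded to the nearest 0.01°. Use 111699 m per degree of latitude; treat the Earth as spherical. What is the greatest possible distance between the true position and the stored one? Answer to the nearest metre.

Rounding to 2 decimal places leaves each coordinate within ±0.005° of the true value.
Latitude error → 0.005 × 111699 = 558.495 m along the meridian.
Longitude error → 0.005 × 111699 × cos 75.889° = 0.005 × 111699 × 0.2438 ≈ 136.162 m.
Combining orthogonally: (558.495² + 136.162²)^½ ≈ 574.854 m.

575 metres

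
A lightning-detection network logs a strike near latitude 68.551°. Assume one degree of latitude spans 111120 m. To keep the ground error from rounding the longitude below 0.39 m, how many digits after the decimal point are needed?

At 68.551° one degree of longitude covers 111120 × cos 68.551° ≈ 111120 × 0.3657 ≈ 40633.6 m.
Rounding to N decimal places gives at most 0.5 × 10⁻ᴺ degrees of error, i.e. 0.5 × 10⁻ᴺ × 40633.6 m.
Setting 20316.8 × 10⁻ᴺ ≤ 0.39 gives 10ᴺ ≥ 5.209e+04, i.e. N ≥ 4.72.
N = 4 would give 2.03 m (too coarse); N = 5 gives 0.203 m ≤ 0.39 m.

5 decimal places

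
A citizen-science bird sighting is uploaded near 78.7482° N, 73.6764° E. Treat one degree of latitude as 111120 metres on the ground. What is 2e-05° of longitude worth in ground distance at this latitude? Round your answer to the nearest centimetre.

43 centimetres

One degree of longitude here spans 111120 × cos 78.7482° = 111120 × 0.1951 ≈ 21681.9 m; 2e-05° of that is 0.433637 m.
That is 0.433637 m = 43.364 cm.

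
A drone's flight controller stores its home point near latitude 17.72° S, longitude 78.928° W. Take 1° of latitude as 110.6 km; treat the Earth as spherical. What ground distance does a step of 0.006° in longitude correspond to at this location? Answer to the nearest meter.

632 meters

At 17.72° a degree of longitude is 110600 × cos 17.72° ≈ 105353 m, so 0.006° corresponds to 632.116 m.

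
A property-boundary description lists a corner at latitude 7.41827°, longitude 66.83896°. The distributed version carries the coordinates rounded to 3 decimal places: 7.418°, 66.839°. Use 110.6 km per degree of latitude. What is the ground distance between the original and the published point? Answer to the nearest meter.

Δlat = 7.41827 − 7.418 = +0.00027°; Δlon = 66.83896 − 66.839 = -0.00004°.
North–south shift: 0.00027 × 110600 = 29.862 m.
East–west at this latitude: -0.00004° × 110600 × cos 7.418° ≈ -0.00004 × 109674 = -4.38697 m.
Distance: √(29.862² + 4.38697²) ≈ 30.1825 m.

30 meters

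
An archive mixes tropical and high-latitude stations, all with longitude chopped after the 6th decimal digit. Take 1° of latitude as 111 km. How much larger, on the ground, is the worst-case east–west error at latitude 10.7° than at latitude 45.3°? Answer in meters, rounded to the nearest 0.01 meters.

Truncating at 6 decimal places can drop up to a full unit in the last place, so the longitude may be off by as much as 1e-06°.
At 10.7°: 1e-06° × 111000 × cos 10.7° = 1e-06 × 111000 × 0.9826 ≈ 0.10907 m.
Error at 45.3° = 1e-06° × 111000 × cos 45.3° ≈ 0.111 × 0.7034 = 0.078077 m.
So the lower-latitude error exceeds the higher by 0.10907 − 0.078077 = 0.030993 m.

0.03 meters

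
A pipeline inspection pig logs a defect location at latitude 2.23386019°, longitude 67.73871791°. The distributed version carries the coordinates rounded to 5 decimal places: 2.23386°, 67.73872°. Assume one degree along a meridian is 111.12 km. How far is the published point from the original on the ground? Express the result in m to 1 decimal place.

The latitude changed by +0.00000019° and the longitude by -0.00000209°.
N–S: 0.00000019° × 111120 m/° = 0.0211128 m.
E–W at 2.23386°: -0.00000209° × 111120 × cos 2.23386° = -0.00000209 × 111120 × 0.9992 ≈ -0.232064 m.
Combined displacement = (0.0211128² + 0.232064²)^½ ≈ 0.233023 m.

0.2 m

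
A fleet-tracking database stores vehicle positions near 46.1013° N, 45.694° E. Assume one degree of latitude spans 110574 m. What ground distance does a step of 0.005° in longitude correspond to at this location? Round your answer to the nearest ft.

At 46.1013° a degree of longitude is 110574 × cos 46.1013° ≈ 76670.4 m, so 0.005° corresponds to 383.352 m.
In feet: 383.352 m ÷ 0.3048 ≈ 1257.7 ft.

1258 ft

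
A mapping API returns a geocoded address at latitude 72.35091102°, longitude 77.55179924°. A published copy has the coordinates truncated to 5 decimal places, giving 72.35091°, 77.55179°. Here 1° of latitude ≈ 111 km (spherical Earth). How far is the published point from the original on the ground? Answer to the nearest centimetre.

33 centimetres

The latitude changed by +0.00000102° and the longitude by +0.00000924°.
North–south shift: 0.00000102 × 111000 = 0.11322 m.
East–west at this latitude: 0.00000924° × 111000 × cos 72.3509° ≈ 0.00000924 × 33653.7 = 0.31096 m.
Hypotenuse of the two orthogonal shifts: √(0.11322² + 0.31096²) = 0.33093 m.
That is 0.33093 m = 33.093 cm.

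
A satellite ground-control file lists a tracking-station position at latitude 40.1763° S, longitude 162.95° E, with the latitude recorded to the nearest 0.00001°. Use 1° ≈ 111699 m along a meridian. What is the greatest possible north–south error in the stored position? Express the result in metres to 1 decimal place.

Rounding to 5 decimal places leaves the latitude within ±5e-06° of the true value.
North–south distance: 5e-06° × 111699 m/° = 0.558495 m.

0.6 metres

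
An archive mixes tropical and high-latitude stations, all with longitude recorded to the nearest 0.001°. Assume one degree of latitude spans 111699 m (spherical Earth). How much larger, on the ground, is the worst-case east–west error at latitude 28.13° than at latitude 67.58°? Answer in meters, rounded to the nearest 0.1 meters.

28.0 meters

Rounding to 3 decimal places leaves the longitude within ±0.0005° of the true value.
Error at 28.13° = 0.0005° × 111699 × cos 28.13° ≈ 55.849 × 0.8819 = 49.253 m.
Error at 67.58° = 0.0005° × 111699 × cos 67.58° ≈ 55.849 × 0.3814 = 21.301 m.
Difference: 49.253 − 21.301 = 27.952 m.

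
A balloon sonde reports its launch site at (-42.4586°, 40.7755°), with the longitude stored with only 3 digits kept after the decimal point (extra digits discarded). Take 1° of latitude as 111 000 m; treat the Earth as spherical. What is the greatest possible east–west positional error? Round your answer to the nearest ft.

Truncating at 3 decimal places can drop up to a full unit in the last place, so the longitude may be off by as much as 0.001°.
At latitude 42.4586° a degree of longitude spans 111000 m × cos 42.4586° = 111000 × 0.7378 ≈ 81891.9 m.
So at most 0.001° × 81891.9 ≈ 81.8919 m east–west.
In feet: 81.8919 m ÷ 0.3048 ≈ 268.67 ft.

269 ft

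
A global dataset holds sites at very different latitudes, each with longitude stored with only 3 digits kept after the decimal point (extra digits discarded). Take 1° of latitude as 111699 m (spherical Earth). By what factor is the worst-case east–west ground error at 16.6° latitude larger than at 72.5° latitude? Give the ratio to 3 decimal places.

Truncating at 3 decimal places can drop up to a full unit in the last place, so the longitude may be off by as much as 0.001°.
At 16.6°: 0.001° × 111699 × cos 16.6° = 0.001 × 111699 × 0.9583 ≈ 107.04 m.
At 72.5°: 0.001° × 111699 × cos 72.5° = 0.001 × 111699 × 0.3007 ≈ 33.589 m.
Ratio: 107.04 / 33.589 = cos 16.6° / cos 72.5° ≈ 3.1869.

3.187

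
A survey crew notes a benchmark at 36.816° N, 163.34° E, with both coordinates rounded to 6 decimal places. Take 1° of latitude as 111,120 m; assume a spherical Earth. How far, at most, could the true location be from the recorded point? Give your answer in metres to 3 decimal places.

0.071 metres

Rounding to 6 decimal places leaves each coordinate within ±5e-07° of the true value.
Latitude error → 5e-07 × 111120 = 0.05556 m along the meridian.
Longitude error → 5e-07 × 111120 × cos 36.816° = 5e-07 × 111120 × 0.8006 ≈ 0.0444793 m.
Worst case both components are at the extreme and orthogonal: √(0.05556² + 0.0444793²) ≈ 0.0711711 m.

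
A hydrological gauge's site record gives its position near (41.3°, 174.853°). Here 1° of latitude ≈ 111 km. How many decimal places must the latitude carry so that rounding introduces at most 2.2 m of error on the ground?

5 decimal places

One degree of latitude covers 111000 m.
Rounding to N decimal places gives at most 0.5 × 10⁻ᴺ degrees of error, i.e. 0.5 × 10⁻ᴺ × 111000 m.
Need 0.5 × 111000 × 10⁻ᴺ ≤ 2.2 → 10⁻ᴺ ≤ 3.964e-05, so N ≥ 4.40.
At 4 places the error can reach 5.55 m, but 5 places keeps it to 0.555 m.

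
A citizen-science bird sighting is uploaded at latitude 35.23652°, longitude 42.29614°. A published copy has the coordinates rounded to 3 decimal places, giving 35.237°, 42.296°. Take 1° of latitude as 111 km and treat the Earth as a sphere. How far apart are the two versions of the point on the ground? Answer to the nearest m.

55 m

Δlat = 35.23652 − 35.237 = -0.00048°; Δlon = 42.29614 − 42.296 = +0.00014°.
N–S: -0.00048° × 111000 m/° = -53.28 m.
E–W at 35.237°: 0.00014° × 111000 × cos 35.237° = 0.00014 × 111000 × 0.8168 ≈ 12.6926 m.
Hypotenuse of the two orthogonal shifts: √(53.28² + 12.6926²) = 54.771 m.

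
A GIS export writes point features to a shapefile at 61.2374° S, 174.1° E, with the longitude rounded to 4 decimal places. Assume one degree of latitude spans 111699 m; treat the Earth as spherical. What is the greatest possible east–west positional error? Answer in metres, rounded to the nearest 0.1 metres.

2.7 metres

Rounding to 4 decimal places leaves the longitude within ±5e-05° of the true value.
At latitude 61.2374° a degree of longitude spans 111699 m × cos 61.2374° = 111699 × 0.4812 ≈ 53747.5 m.
Maximum E–W displacement: 5e-05 × 53747.5 = 2.68737 m.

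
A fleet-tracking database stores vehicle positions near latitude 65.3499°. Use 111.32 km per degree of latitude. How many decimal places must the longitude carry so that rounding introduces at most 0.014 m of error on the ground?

7 decimal places

At 65.3499° one degree of longitude covers 111320 × cos 65.3499° ≈ 111320 × 0.4171 ≈ 46428.9 m.
N decimal places → at most half a unit in the last place, 0.5 × 10⁻ᴺ° = 46428.9/2 × 10⁻ᴺ m.
Setting 23214.4 × 10⁻ᴺ ≤ 0.014 gives 10ᴺ ≥ 1.658e+06, i.e. N ≥ 6.22.
At 6 places the error can reach 0.0232 m, but 7 places keeps it to 0.00232 m.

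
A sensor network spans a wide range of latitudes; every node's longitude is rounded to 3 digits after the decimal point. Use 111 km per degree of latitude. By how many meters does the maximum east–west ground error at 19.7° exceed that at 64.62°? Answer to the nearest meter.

Rounding to 3 decimal places leaves the longitude within ±0.0005° of the true value.
Error at 19.7° = 0.0005° × 111000 × cos 19.7° ≈ 55.5 × 0.9415 = 52.252 m.
At 64.62°: 0.0005° × 111000 × cos 64.62° = 0.0005 × 111000 × 0.4286 ≈ 23.788 m.
Difference: 52.252 − 23.788 = 28.463 m.

28 meters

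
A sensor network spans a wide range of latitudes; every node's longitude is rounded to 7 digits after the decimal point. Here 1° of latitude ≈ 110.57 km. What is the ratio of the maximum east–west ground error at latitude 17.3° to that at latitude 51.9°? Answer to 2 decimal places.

Rounding to 7 decimal places leaves the longitude within ±5e-08° of the true value.
At 17.3°: 5e-08° × 110570 × cos 17.3° = 5e-08 × 110570 × 0.9548 ≈ 0.0052784 m.
At 51.9°: 5e-08° × 110570 × cos 51.9° = 5e-08 × 110570 × 0.6170 ≈ 0.0034113 m.
The ratio reduces to cos 17.3° / cos 51.9° = 0.9548/0.6170 ≈ 1.5473.

1.55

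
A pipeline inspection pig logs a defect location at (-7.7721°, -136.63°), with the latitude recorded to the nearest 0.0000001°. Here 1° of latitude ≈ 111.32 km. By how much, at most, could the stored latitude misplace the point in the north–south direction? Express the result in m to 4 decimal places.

0.0056 m

Rounding to 7 decimal places leaves the latitude within ±5e-08° of the true value.
Along the meridian that is 5e-08° × 111320 m/° = 0.005566 m.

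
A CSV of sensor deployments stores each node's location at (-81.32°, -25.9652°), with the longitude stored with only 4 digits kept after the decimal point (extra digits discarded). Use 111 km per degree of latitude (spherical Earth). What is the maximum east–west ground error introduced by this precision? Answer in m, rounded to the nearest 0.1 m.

Truncating at 4 decimal places can drop up to a full unit in the last place, so the longitude may be off by as much as 0.0001°.
One degree of longitude at 81.32° is 111000 × cos 81.32° ≈ 111000 × 0.1509 = 16751.6 m.
East–west error: 0.0001° × 16751.6 m/° ≈ 1.67516 m.

1.7 m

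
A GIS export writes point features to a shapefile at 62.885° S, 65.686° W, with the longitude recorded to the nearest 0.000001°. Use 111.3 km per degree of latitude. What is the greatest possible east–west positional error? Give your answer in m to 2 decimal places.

Rounding to 6 decimal places leaves the longitude within ±5e-07° of the true value.
Parallels shrink by cos φ, so at 62.885° a degree of longitude is 111300 × 0.4558 ≈ 50728.1 m.
So at most 5e-07° × 50728.1 ≈ 0.025364 m east–west.

0.03 m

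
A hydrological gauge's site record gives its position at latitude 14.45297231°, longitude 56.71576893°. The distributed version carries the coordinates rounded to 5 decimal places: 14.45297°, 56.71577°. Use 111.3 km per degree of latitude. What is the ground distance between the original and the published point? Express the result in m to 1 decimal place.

The latitude changed by +0.00000231° and the longitude by -0.00000107°.
N–S: 0.00000231° × 111300 m/° = 0.257103 m.
E–W at 14.453°: -0.00000107° × 111300 × cos 14.453° = -0.00000107 × 111300 × 0.9684 ≈ -0.115322 m.
Hypotenuse of the two orthogonal shifts: √(0.257103² + 0.115322²) = 0.281782 m.

0.3 m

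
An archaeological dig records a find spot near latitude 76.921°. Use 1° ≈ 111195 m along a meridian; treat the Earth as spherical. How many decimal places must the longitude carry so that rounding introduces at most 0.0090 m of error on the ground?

7 decimal places

At 76.921° one degree of longitude covers 111195 × cos 76.921° ≈ 111195 × 0.2263 ≈ 25162.8 m.
With N decimal places the half-ulp bound is 0.5·10⁻ᴺ°, or 0.5·10⁻ᴺ × 25162.8 m on the ground.
Setting 12581.4 × 10⁻ᴺ ≤ 0.0090 gives 10ᴺ ≥ 1.398e+06, i.e. N ≥ 6.15.
N = 6 would give 0.0126 m (too coarse); N = 7 gives 0.00126 m ≤ 0.0090 m.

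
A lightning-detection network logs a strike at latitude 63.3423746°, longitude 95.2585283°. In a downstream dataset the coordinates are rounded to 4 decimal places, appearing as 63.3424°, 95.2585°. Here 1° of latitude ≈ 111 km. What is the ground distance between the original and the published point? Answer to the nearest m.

Δlat = 63.3423746 − 63.3424 = -0.0000254°; Δlon = 95.2585283 − 95.2585 = +0.0000283°.
N–S: -0.0000254° × 111000 m/° = -2.8194 m.
E–W at 63.3424°: 0.0000283° × 111000 × cos 63.3424° = 0.0000283 × 111000 × 0.4487 ≈ 1.40937 m.
Hypotenuse of the two orthogonal shifts: √(2.8194² + 1.40937²) = 3.15204 m.

3 m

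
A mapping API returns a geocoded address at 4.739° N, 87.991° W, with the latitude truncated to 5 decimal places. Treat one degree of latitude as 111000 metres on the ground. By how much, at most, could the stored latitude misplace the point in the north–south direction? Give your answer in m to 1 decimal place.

Truncating at 5 decimal places can drop up to a full unit in the last place, so the latitude may be off by as much as 1e-05°.
So the N–S error is at most 1e-05 × 111000 = 1.11 m.

1.1 m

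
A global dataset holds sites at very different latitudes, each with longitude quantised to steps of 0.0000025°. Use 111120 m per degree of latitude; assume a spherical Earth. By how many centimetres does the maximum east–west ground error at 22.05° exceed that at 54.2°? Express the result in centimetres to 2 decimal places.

With a 0.0000025° grid the true value lies within half a step, ±0.0000025°/2 = ±1.25e-06°, of the stored one.
At 22.05°: 1.25e-06° × 111120 × cos 22.05° = 1.25e-06 × 111120 × 0.9269 ≈ 0.12874 m.
At 54.2°: 1.25e-06° × 111120 × cos 54.2° = 1.25e-06 × 111120 × 0.5850 ≈ 0.081251 m.
Difference: 0.12874 − 0.081251 = 0.04749 m.
That is 0.0474898 m = 4.749 cm.

4.75 centimetres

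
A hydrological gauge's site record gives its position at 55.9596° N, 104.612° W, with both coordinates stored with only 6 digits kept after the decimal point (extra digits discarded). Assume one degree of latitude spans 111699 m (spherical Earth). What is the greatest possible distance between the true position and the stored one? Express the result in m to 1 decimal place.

Truncating at 6 decimal places can drop up to a full unit in the last place, so each coordinate may be off by as much as 1e-06°.
N–S: 1e-06° × 111699 m/° = 0.111699 m.
E–W at 55.9596°: 1e-06° × 111699 × cos 55.9596° = 1e-06 × 111699 × 0.5598 ≈ 0.0625266 m.
Worst case both components are at the extreme and orthogonal: √(0.111699² + 0.0625266²) ≈ 0.128009 m.

0.1 m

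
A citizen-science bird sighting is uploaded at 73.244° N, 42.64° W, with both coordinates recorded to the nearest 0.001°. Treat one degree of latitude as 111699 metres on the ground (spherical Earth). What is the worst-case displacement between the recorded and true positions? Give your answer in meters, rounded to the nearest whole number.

Rounding to 3 decimal places leaves each coordinate within ±0.0005° of the true value.
North–south component: 0.0005° × 111699 = 55.8495 m.
E–W at 73.244°: 0.0005° × 111699 × cos 73.244° = 0.0005 × 111699 × 0.2883 ≈ 16.1012 m.
Combining orthogonally: (55.8495² + 16.1012²)^½ ≈ 58.1241 m.

58 meters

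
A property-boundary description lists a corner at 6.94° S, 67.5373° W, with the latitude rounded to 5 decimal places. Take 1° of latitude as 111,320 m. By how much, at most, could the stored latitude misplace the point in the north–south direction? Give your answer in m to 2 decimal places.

0.56 m

Rounding to 5 decimal places leaves the latitude within ±5e-06° of the true value.
So the N–S error is at most 5e-06 × 111320 = 0.5566 m.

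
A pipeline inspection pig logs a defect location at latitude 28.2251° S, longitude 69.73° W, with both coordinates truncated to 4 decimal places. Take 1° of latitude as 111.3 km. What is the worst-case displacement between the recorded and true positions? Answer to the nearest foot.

Truncating at 4 decimal places can drop up to a full unit in the last place, so each coordinate may be off by as much as 0.0001°.
Latitude error → 0.0001 × 111300 = 11.13 m along the meridian.
East–west component at 28.2251°: 0.0001° × 111300 × cos 28.2251° ≈ 0.0001 × 98066 ≈ 9.8066 m.
The two errors are perpendicular, so the maximum displacement is √(11.13² + 9.8066²) ≈ 14.834 m.
In feet: 14.834 m ÷ 0.3048 ≈ 48.668 ft.

49 feet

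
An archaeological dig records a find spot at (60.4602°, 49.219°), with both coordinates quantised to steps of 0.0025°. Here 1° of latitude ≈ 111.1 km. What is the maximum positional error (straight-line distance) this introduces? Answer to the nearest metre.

With a 0.0025° grid the true value lies within half a step, ±0.0025°/2 = ±0.00125°, of the stored one.
Latitude error → 0.00125 × 111100 = 138.875 m along the meridian.
East–west component at 60.4602°: 0.00125° × 111100 × cos 60.4602° ≈ 0.00125 × 54775.4 ≈ 68.4693 m.
Combining orthogonally: (138.875² + 68.4693²)^½ ≈ 154.836 m.

155 metres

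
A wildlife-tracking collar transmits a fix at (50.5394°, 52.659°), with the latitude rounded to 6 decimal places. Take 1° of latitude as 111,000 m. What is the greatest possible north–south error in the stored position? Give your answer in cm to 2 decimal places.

Rounding to 6 decimal places leaves the latitude within ±5e-07° of the true value.
North–south distance: 5e-07° × 111000 m/° = 0.0555 m.
That is 0.0555 m = 5.55 cm.

5.55 cm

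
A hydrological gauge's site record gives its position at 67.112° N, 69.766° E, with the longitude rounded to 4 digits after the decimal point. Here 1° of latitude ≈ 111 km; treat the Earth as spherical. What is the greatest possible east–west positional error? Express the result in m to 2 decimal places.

2.16 m

Rounding to 4 decimal places leaves the longitude within ±5e-05° of the true value.
Parallels shrink by cos φ, so at 67.112° a degree of longitude is 111000 × 0.3889 ≈ 43171.3 m.
Maximum E–W displacement: 5e-05 × 43171.3 = 2.15857 m.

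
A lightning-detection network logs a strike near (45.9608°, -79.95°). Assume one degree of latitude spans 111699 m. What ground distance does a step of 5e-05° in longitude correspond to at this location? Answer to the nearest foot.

13 feet

At 45.9608° a degree of longitude is 111699 × cos 45.9608° ≈ 77647.6 m, so 5e-05° corresponds to 3.88238 m.
In feet: 3.88238 m ÷ 0.3048 ≈ 12.737 ft.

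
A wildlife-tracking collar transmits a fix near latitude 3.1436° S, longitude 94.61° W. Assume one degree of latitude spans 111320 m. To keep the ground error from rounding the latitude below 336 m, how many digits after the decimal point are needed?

3

One degree of latitude covers 111320 m.
N decimal places → at most half a unit in the last place, 0.5 × 10⁻ᴺ° = 111320/2 × 10⁻ᴺ m.
Need 0.5 × 111320 × 10⁻ᴺ ≤ 336 → 10⁻ᴺ ≤ 6.037e-03, so N ≥ 2.22.
N = 2 would give 557 m (too coarse); N = 3 gives 55.7 m ≤ 336 m.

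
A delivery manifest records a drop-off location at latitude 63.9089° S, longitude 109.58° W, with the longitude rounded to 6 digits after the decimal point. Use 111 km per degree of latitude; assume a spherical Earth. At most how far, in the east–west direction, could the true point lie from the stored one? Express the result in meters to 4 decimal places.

0.0244 meters

Rounding to 6 decimal places leaves the longitude within ±5e-07° of the true value.
Parallels shrink by cos φ, so at 63.9089° a degree of longitude is 111000 × 0.4398 ≈ 48817.8 m.
Maximum E–W displacement: 5e-07 × 48817.8 = 0.0244089 m.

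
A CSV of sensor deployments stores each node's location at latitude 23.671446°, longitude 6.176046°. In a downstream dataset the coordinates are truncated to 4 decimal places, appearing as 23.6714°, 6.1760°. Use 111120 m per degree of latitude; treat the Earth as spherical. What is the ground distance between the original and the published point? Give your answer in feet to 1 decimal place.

22.7 feet

The latitude changed by +0.000046° and the longitude by +0.000046°.
North–south shift: 0.000046 × 111120 = 5.11152 m.
E–W at 23.6714°: 0.000046° × 111120 × cos 23.6714° = 0.000046 × 111120 × 0.9159 ≈ 4.68145 m.
Combined displacement = (5.11152² + 4.68145²)^½ ≈ 6.93135 m.
Converting: 6.93135 m × 3.2808 ft/m ≈ 22.741 ft.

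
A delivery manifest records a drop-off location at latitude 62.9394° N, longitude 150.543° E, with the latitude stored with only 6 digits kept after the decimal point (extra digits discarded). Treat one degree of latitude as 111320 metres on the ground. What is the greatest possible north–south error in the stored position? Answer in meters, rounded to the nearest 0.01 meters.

0.11 meters

Truncating at 6 decimal places can drop up to a full unit in the last place, so the latitude may be off by as much as 1e-06°.
Along the meridian that is 1e-06° × 111320 m/° = 0.11132 m.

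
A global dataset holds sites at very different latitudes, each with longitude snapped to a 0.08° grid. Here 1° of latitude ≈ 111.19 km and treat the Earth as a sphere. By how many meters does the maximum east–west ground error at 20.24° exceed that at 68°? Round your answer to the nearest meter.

With a 0.08° grid the true value lies within half a step, ±0.08°/2 = ±0.04°, of the stored one.
Error at 20.24° = 0.04° × 111190 × cos 20.24° ≈ 4447.6 × 0.9383 = 4173 m.
At 68°: 0.04° × 111190 × cos 68° = 0.04 × 111190 × 0.3746 ≈ 1666.1 m.
Difference: 4173 − 1666.1 = 2506.9 m.

2507 meters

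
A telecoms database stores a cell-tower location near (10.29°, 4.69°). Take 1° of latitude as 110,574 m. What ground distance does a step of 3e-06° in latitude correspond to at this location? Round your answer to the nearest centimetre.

3e-06° × 110574 m/° = 0.331722 m.
That is 0.331722 m = 33.172 cm.

33 centimetres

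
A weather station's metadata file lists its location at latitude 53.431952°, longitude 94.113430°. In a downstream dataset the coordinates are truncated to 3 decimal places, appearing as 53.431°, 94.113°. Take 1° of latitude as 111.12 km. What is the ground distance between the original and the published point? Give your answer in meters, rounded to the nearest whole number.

The latitude changed by +0.000952° and the longitude by +0.000430°.
N–S: 0.000952° × 111120 m/° = 105.786 m.
East–west at this latitude: 0.000430° × 111120 × cos 53.431° ≈ 0.000430 × 66204.2 = 28.4678 m.
Combined displacement = (105.786² + 28.4678²)^½ ≈ 109.55 m.

110 meters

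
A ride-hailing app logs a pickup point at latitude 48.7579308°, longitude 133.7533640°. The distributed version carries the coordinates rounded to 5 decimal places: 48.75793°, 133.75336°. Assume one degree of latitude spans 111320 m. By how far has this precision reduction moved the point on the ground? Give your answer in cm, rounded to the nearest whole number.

The latitude changed by +0.0000008° and the longitude by +0.0000040°.
North–south shift: 0.0000008 × 111320 = 0.089056 m.
E–W at 48.7579°: 0.0000040° × 111320 × cos 48.7579° = 0.0000040 × 111320 × 0.6592 ≈ 0.293547 m.
Hypotenuse of the two orthogonal shifts: √(0.089056² + 0.293547²) = 0.306759 m.
That is 0.306759 m = 30.676 cm.

31 cm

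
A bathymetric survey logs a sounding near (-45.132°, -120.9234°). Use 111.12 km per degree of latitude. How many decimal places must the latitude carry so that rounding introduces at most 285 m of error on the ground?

One degree of latitude covers 111120 m.
N decimal places → at most half a unit in the last place, 0.5 × 10⁻ᴺ° = 111120/2 × 10⁻ᴺ m.
Need 0.5 × 111120 × 10⁻ᴺ ≤ 285 → 10⁻ᴺ ≤ 5.130e-03, so N ≥ 2.29.
So 3 decimal places suffice (55.6 m); 2 would allow up to 556 m.

3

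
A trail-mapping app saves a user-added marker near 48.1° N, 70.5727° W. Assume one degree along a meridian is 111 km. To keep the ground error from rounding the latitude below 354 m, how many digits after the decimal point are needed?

3

One degree of latitude covers 111000 m.
Rounding to N decimal places gives at most 0.5 × 10⁻ᴺ degrees of error, i.e. 0.5 × 10⁻ᴺ × 111000 m.
Need 0.5 × 111000 × 10⁻ᴺ ≤ 354 → 10⁻ᴺ ≤ 6.378e-03, so N ≥ 2.20.
N = 2 would give 555 m (too coarse); N = 3 gives 55.5 m ≤ 354 m.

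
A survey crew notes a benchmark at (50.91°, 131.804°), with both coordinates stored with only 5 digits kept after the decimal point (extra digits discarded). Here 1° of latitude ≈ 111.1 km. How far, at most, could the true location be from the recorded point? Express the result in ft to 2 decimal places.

Truncating at 5 decimal places can drop up to a full unit in the last place, so each coordinate may be off by as much as 1e-05°.
Latitude error → 1e-05 × 111100 = 1.111 m along the meridian.
Longitude error → 1e-05 × 111100 × cos 50.91° = 1e-05 × 111100 × 0.6305 ≈ 0.70053 m.
The two errors are perpendicular, so the maximum displacement is √(1.111² + 0.70053²) ≈ 1.31342 m.
In feet: 1.31342 m ÷ 0.3048 ≈ 4.3091 ft.

4.31 ft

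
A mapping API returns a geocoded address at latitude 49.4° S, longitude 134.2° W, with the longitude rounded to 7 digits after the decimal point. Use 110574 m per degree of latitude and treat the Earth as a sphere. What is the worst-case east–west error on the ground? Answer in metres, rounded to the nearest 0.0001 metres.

0.0036 metres

Rounding to 7 decimal places leaves the longitude within ±5e-08° of the true value.
Parallels shrink by cos φ, so at 49.4° a degree of longitude is 110574 × 0.6508 ≈ 71958.7 m.
So at most 5e-08° × 71958.7 ≈ 0.00359794 m east–west.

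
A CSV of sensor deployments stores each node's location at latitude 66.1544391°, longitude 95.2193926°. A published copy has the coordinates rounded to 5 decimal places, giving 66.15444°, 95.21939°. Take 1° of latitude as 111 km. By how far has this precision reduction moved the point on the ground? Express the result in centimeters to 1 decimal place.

The latitude changed by -0.0000009° and the longitude by +0.0000026°.
North–south shift: -0.0000009 × 111000 = -0.0999 m.
East–west at this latitude: 0.0000026° × 111000 × cos 66.1544° ≈ 0.0000026 × 44874.3 = 0.116673 m.
Distance: √(0.0999² + 0.116673²) ≈ 0.153599 m.
That is 0.153599 m = 15.36 cm.

15.4 centimeters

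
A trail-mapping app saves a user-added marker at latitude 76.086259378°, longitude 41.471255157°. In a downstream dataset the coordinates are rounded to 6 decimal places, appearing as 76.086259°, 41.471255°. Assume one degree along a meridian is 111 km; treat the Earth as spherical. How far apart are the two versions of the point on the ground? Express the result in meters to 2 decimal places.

0.04 meters

Δlat = 76.086259378 − 76.086259 = +0.000000378°; Δlon = 41.471255157 − 41.471255 = +0.000000157°.
N–S: 0.000000378° × 111000 m/° = 0.041958 m.
E–W at 76.0863°: 0.000000157° × 111000 × cos 76.0863° = 0.000000157 × 111000 × 0.2405 ≈ 0.00419051 m.
Hypotenuse of the two orthogonal shifts: √(0.041958² + 0.00419051²) = 0.0421667 m.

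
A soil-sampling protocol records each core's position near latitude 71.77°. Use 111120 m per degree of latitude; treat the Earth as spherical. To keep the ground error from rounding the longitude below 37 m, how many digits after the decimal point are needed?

3 decimal places

At 71.77° one degree of longitude covers 111120 × cos 71.77° ≈ 111120 × 0.3128 ≈ 34761.9 m.
Rounding to N decimal places gives at most 0.5 × 10⁻ᴺ degrees of error, i.e. 0.5 × 10⁻ᴺ × 34761.9 m.
Setting 17381 × 10⁻ᴺ ≤ 37 gives 10ᴺ ≥ 469.8, i.e. N ≥ 2.67.
At 2 places the error can reach 174 m, but 3 places keeps it to 17.4 m.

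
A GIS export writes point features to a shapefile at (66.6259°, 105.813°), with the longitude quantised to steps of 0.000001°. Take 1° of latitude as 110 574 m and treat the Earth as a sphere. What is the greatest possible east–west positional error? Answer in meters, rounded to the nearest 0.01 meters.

0.02 meters

With a 0.000001° grid the true value lies within half a step, ±0.000001°/2 = ±5e-07°, of the stored one.
One degree of longitude at 66.6259° is 110574 × cos 66.6259° ≈ 110574 × 0.3967 = 43868.4 m.
So at most 5e-07° × 43868.4 ≈ 0.0219342 m east–west.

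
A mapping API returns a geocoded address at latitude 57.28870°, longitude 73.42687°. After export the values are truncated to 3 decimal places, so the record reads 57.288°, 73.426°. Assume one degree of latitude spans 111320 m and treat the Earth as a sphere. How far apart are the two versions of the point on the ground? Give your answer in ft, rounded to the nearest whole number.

308 ft

The latitude changed by +0.00070° and the longitude by +0.00087°.
North–south shift: 0.00070 × 111320 = 77.924 m.
E–W at 57.288°: 0.00087° × 111320 × cos 57.288° = 0.00087 × 111320 × 0.5404 ≈ 52.3385 m.
Distance: √(77.924² + 52.3385²) ≈ 93.8694 m.
Converting: 93.8694 m × 3.2808 ft/m ≈ 307.97 ft.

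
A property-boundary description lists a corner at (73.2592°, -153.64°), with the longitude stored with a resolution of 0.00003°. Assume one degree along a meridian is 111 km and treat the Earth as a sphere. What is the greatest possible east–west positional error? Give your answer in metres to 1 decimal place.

With a 0.00003° grid the true value lies within half a step, ±0.00003°/2 = ±1.5e-05°, of the stored one.
One degree of longitude at 73.2592° is 111000 × cos 73.2592° ≈ 111000 × 0.2880 = 31972.7 m.
So at most 1.5e-05° × 31972.7 ≈ 0.479591 m east–west.

0.5 metres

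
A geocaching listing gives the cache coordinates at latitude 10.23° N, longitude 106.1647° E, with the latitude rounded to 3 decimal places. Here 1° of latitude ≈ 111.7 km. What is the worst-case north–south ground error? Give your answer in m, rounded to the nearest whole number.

56 m

Rounding to 3 decimal places leaves the latitude within ±0.0005° of the true value.
North–south distance: 0.0005° × 111700 m/° = 55.85 m.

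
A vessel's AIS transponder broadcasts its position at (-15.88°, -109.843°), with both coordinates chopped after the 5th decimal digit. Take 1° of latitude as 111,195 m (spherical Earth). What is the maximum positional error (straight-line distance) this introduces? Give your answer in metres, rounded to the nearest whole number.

Truncating at 5 decimal places can drop up to a full unit in the last place, so each coordinate may be off by as much as 1e-05°.
Latitude error → 1e-05 × 111195 = 1.11195 m along the meridian.
Longitude error → 1e-05 × 111195 × cos 15.88° = 1e-05 × 111195 × 0.9618 ≈ 1.06951 m.
Worst case both components are at the extreme and orthogonal: √(1.11195² + 1.06951²) ≈ 1.54282 m.

2 metres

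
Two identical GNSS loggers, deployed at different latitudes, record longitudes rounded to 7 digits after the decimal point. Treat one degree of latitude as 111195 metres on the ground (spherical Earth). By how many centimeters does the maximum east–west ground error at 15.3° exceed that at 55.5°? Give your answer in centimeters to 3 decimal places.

Rounding to 7 decimal places leaves the longitude within ±5e-08° of the true value.
Error at 15.3° = 5e-08° × 111195 × cos 15.3° ≈ 0.0055597 × 0.9646 = 0.0053627 m.
Error at 55.5° = 5e-08° × 111195 × cos 55.5° ≈ 0.0055597 × 0.5664 = 0.0031491 m.
So the lower-latitude error exceeds the higher by 0.0053627 − 0.0031491 = 0.0022136 m.
That is 0.00221362 m = 0.22136 cm.

0.221 centimeters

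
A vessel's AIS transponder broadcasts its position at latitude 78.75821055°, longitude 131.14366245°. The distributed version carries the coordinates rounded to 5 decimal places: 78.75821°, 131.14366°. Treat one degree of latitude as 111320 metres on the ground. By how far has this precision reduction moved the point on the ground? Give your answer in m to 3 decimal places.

The latitude changed by +0.00000055° and the longitude by +0.00000245°.
N–S: 0.00000055° × 111320 m/° = 0.061226 m.
East–west at this latitude: 0.00000245° × 111320 × cos 78.7582° ≈ 0.00000245 × 21701.8 = 0.0531694 m.
Distance: √(0.061226² + 0.0531694²) ≈ 0.0810901 m.

0.081 m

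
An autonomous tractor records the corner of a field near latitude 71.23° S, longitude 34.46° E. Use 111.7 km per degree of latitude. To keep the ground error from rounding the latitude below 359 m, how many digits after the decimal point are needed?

3 decimal places

One degree of latitude covers 111700 m.
Rounding to N decimal places gives at most 0.5 × 10⁻ᴺ degrees of error, i.e. 0.5 × 10⁻ᴺ × 111700 m.
Setting 55850 × 10⁻ᴺ ≤ 359 gives 10ᴺ ≥ 155.6, i.e. N ≥ 2.19.
N = 2 would give 558 m (too coarse); N = 3 gives 55.9 m ≤ 359 m.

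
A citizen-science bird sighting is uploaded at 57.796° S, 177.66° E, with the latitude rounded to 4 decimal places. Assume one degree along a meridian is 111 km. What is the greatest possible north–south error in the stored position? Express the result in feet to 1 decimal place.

18.2 feet

Rounding to 4 decimal places leaves the latitude within ±5e-05° of the true value.
North–south distance: 5e-05° × 111000 m/° = 5.55 m.
In feet: 5.55 m ÷ 0.3048 ≈ 18.209 ft.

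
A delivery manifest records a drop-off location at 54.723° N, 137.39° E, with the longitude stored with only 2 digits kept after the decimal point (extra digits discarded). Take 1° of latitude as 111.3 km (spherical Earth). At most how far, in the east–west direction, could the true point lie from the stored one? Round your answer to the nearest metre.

Truncating at 2 decimal places can drop up to a full unit in the last place, so the longitude may be off by as much as 0.01°.
Parallels shrink by cos φ, so at 54.723° a degree of longitude is 111300 × 0.5775 ≈ 64279.1 m.
East–west error: 0.01° × 64279.1 m/° ≈ 642.791 m.

643 metres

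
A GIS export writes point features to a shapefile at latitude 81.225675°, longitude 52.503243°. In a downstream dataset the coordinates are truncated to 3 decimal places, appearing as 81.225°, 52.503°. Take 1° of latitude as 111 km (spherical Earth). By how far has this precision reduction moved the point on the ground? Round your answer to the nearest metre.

The latitude changed by +0.000675° and the longitude by +0.000243°.
N–S: 0.000675° × 111000 m/° = 74.925 m.
E–W at 81.225°: 0.000243° × 111000 × cos 81.225° = 0.000243 × 111000 × 0.1526 ≈ 4.11486 m.
Hypotenuse of the two orthogonal shifts: √(74.925² + 4.11486²) = 75.0379 m.

75 metres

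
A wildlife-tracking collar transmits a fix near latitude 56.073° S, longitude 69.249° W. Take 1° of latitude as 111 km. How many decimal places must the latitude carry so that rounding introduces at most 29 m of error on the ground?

One degree of latitude covers 111000 m.
N decimal places → at most half a unit in the last place, 0.5 × 10⁻ᴺ° = 111000/2 × 10⁻ᴺ m.
Setting 55500 × 10⁻ᴺ ≤ 29 gives 10ᴺ ≥ 1914, i.e. N ≥ 3.28.
At 3 places the error can reach 55.5 m, but 4 places keeps it to 5.55 m.

4 decimal places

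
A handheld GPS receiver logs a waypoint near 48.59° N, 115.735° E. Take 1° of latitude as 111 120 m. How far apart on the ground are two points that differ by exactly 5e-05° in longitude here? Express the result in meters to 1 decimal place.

At 48.59° a degree of longitude is 111120 × cos 48.59° ≈ 73499.5 m, so 5e-05° corresponds to 3.67498 m.

3.7 meters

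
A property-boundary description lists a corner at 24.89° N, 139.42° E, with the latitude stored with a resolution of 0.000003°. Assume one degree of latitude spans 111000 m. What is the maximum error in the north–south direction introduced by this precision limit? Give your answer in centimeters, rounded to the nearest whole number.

With a 0.000003° grid the true value lies within half a step, ±0.000003°/2 = ±1.5e-06°, of the stored one.
So the N–S error is at most 1.5e-06 × 111000 = 0.1665 m.
That is 0.1665 m = 16.65 cm.

17 centimeters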